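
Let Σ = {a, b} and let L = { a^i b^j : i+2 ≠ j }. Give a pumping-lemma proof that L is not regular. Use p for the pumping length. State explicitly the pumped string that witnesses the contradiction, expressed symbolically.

a^{p+p!} b^{p+p!+2}

Toward a contradiction, assume L is regular with pumping length p.
Choose w = a^p b^{p+p!+2}. Since p ≠ (p+p!+2)-2 = p+p!, w ∈ L; and |w| ≥ p.
By the pumping lemma, w = xyz with |xy| ≤ p and |y| ≥ 1.
Because |xy| ≤ p and w begins with p copies of a, we have y = a^k with 1 ≤ k ≤ p.
Since 1 ≤ k ≤ p, k divides p!; set t = 1 + p!/k. Then xy^t z has p + (p!/k)·k = p + p! copies of a. Now the a-count is p+p! and (b-count)-2 = (p+p!+2)-2 = p+p!, so i+2 ≠ j fails. So xy^t z = a^{p+p!} b^{p+p!+2} ∉ L.
Contradiction. Therefore L is not regular.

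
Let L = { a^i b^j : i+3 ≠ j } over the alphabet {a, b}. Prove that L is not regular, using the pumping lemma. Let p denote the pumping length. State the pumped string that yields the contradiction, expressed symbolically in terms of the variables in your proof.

Toward a contradiction, assume L is regular with pumping length p.
Choose w = a^p b^{p+p!+3}. Since p ≠ (p+p!+3)-3 = p+p!, w ∈ L; and |w| ≥ p.
By the pumping lemma, w = xyz with |xy| ≤ p and y is nonempty.
The first p characters of w are a's, so xy (and hence y) consists only of a's. Write y = a^k, 1 ≤ k ≤ p.
Since 1 ≤ k ≤ p, k divides p!; set t = 1 + p!/k. Then xy^t z has p + (p!/k)·k = p + p! copies of a. Now the a-count is p+p! and (b-count)-3 = (p+p!+3)-3 = p+p!, so i+3 ≠ j fails. So xy^t z = a^{p+p!} b^{p+p!+3} ∉ L.
Contradiction. Therefore L is not regular.

a^{p+p!} b^{p+p!+3}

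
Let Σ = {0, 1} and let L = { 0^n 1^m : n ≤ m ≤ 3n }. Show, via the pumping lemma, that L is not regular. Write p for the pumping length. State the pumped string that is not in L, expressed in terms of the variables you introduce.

0^{p+k} 1^p

Assume L is regular. Let p be the pumping length given by the pumping lemma.
Take w = 0^p 1^p ∈ L (since p ≤ p ≤ 3p), with |w| = 2p ≥ p.
Write w = xyz as guaranteed by the lemma, with |xy| ≤ p and |y| > 0.
Since the first p symbols of w are all 0's and |xy| ≤ p, y lies entirely in the leading 0-block: y = 0^k for some k with 1 ≤ k ≤ p.
Pump with i = 2: xy^2z = 0^{p+k} 1^p. Now n = p+k > p = m, so the condition n ≤ m fails. Thus xy^2z ∉ L.
This contradicts the pumping lemma, so L is not regular.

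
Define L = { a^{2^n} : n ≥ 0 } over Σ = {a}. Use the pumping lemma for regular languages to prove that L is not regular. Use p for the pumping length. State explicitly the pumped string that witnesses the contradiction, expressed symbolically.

Suppose for contradiction that L is regular, and let p be the pumping length.
Take w = a^{2^p} ∈ L with |w| = 2^p ≥ p.
The pumping lemma gives a decomposition w = xyz where |xy| ≤ p and |y| ≥ 1.
Then y = a^k for some k with 1 ≤ k ≤ p.
Pump with i = 2: xy^2z = a^{2^p+k}. Since 1 ≤ k ≤ p < 2^p, we have 2^p < 2^p+k < 2^{p+1}, so 2^p+k is not a power of 2. So xy^2z ∉ L.
This contradicts the pumping lemma, so L is not regular.

a^{2^p+k}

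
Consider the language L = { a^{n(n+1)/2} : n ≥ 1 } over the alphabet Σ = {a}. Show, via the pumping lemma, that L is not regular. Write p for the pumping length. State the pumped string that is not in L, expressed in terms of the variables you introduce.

Suppose for contradiction that L is regular, and let p be the pumping length.
Take w = a^{p(p+1)/2} ∈ L with |w| = p(p+1)/2 ≥ p.
Write w = xyz as guaranteed by the lemma, with |xy| ≤ p and y is nonempty.
Then y = a^k for some k with 1 ≤ k ≤ p.
Pump with i = 2: xy^2z = a^{p(p+1)/2+k}. Since 1 ≤ k ≤ p, p(p+1)/2 < p(p+1)/2+k ≤ p(p+1)/2+p < (p+1)(p+2)/2, so p(p+1)/2+k is strictly between consecutive triangular numbers. So xy^2z ∉ L.
This is a contradiction; hence L is not regular.

a^{p(p+1)/2+k}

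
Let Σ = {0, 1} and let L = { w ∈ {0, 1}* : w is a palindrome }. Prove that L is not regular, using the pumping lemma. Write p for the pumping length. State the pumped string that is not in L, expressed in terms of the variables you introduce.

0^{p+k} 1 0^p

Toward a contradiction, assume L is regular with pumping length p.
Take w = 0^p 1 0^p, a palindrome of length 2p+1 ≥ p.
By the pumping lemma, w = xyz with |xy| ≤ p and y is nonempty.
The first p characters of w are 0's, so xy (and hence y) consists only of 0's. Write y = 0^k, 1 ≤ k ≤ p.
Pump with i = 2: xy^2z = 0^{p+k} 1 0^p. Its reverse is 0^p 1 0^{p+k}, which differs from xy^2z since k ≥ 1. So xy^2z is not a palindrome and xy^2z ∉ L.
Contradiction. Therefore L is not regular.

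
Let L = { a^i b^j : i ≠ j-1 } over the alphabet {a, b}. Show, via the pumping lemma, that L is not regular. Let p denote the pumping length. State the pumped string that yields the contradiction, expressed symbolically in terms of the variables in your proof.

a^{p+p!} b^{p+p!+1}

Assume L is regular. Let p be the pumping length given by the pumping lemma.
Choose w = a^p b^{p+p!+1}. Since p ≠ (p+p!+1)-1 = p+p!, w ∈ L; and |w| ≥ p.
The pumping lemma gives a decomposition w = xyz where |xy| ≤ p and y is nonempty.
Since the first p symbols of w are all a's and |xy| ≤ p, y lies entirely in the leading a-block: y = a^k for some k with 1 ≤ k ≤ p.
Since 1 ≤ k ≤ p, k divides p!; set t = 1 + p!/k. Then xy^t z has p + (p!/k)·k = p + p! copies of a. Now the a-count is p+p! and (b-count)-1 = (p+p!+1)-1 = p+p!, so i ≠ j-1 fails. So xy^t z = a^{p+p!} b^{p+p!+1} ∉ L.
This contradicts the pumping lemma, so L is not regular.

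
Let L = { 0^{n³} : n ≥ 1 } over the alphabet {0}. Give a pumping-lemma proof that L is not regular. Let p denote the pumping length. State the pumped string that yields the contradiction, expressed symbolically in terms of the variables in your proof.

Suppose for contradiction that L is regular, and let p be the pumping length.
Take w = 0^{p³} ∈ L with |w| = p³ ≥ p.
Write w = xyz as guaranteed by the lemma, with |xy| ≤ p and |y| > 0.
Then y = 0^k for some k with 1 ≤ k ≤ p.
Pump with i = 2: xy^2z = 0^{p³+k}. Since 1 ≤ k ≤ p, p³ < p³+k ≤ p³+p < p³+3p²+3p+1 = (p+1)³, so p³+k is not a perfect cube. So xy^2z ∉ L.
Contradiction. Therefore L is not regular.

0^{p³+k}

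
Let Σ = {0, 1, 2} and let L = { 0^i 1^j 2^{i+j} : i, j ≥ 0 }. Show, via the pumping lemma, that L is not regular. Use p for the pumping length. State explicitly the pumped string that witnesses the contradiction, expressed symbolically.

Assume L is regular. Let p be the pumping length given by the pumping lemma.
Take w = 0^p 1^p 2^{2p} ∈ L (with i=j=p, i+j=2p), |w| = 4p ≥ p.
Write w = xyz as guaranteed by the lemma, with |xy| ≤ p and |y| > 0.
The first p characters of w are 0's, so xy (and hence y) consists only of 0's. Write y = 0^k, 1 ≤ k ≤ p.
Consider xy^2z = 0^{p+k} 1^p 2^{2p}. Now the 0- and 1-counts sum to 2p+k, but the 2-count is 2p ≠ 2p+k. So xy^2z ∉ L.
This is a contradiction; hence L is not regular.

0^{p+k} 1^p 2^{2p}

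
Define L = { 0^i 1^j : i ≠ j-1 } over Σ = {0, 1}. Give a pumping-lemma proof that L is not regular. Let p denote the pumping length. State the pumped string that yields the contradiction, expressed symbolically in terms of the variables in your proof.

0^{p+p!} 1^{p+p!+1}

Assume L is regular; let p be its pumping constant.
Choose w = 0^p 1^{p+p!+1}. Since p ≠ (p+p!+1)-1 = p+p!, w ∈ L; and |w| ≥ p.
The pumping lemma gives a decomposition w = xyz where |xy| ≤ p and |y| > 0.
Since the first p symbols of w are all 0's and |xy| ≤ p, y lies entirely in the leading 0-block: y = 0^k for some k with 1 ≤ k ≤ p.
Since 1 ≤ k ≤ p, k divides p!; set t = 1 + p!/k. Then xy^t z has p + (p!/k)·k = p + p! copies of 0. Now the 0-count is p+p! and (1-count)-1 = (p+p!+1)-1 = p+p!, so i ≠ j-1 fails. So xy^t z = 0^{p+p!} 1^{p+p!+1} ∉ L.
Contradiction. Therefore L is not regular.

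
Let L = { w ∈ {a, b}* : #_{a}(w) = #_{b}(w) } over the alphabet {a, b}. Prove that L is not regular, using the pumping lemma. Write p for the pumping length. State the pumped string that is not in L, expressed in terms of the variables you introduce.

Assume L is regular. Let p be the pumping length given by the pumping lemma.
Choose w = a^p b^p ∈ L with |w| = 2p ≥ p.
By the pumping lemma, w = xyz with |xy| ≤ p and y is nonempty.
Since the first p symbols of w are all a's and |xy| ≤ p, y lies entirely in the leading a-block: y = a^k for some k with 1 ≤ k ≤ p.
Pump with i = 2: xy^2z = a^{p+k} b^p has p+k occurrences of a but only p of b. Since k ≥ 1 the counts differ, so xy^2z ∉ L.
This contradicts the pumping lemma, so L is not regular.

a^{p+k} b^p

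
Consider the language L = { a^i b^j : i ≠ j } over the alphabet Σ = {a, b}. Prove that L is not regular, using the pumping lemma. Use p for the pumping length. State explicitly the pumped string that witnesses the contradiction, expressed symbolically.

a^{p+p!} b^{p+p!}

Suppose for contradiction that L is regular, and let p be the pumping length.
Choose w = a^p b^{p+p!}. Since p ≠ p+p!, w ∈ L; and |w| ≥ p.
The pumping lemma gives a decomposition w = xyz where |xy| ≤ p and |y| > 0.
The first p characters of w are a's, so xy (and hence y) consists only of a's. Write y = a^k, 1 ≤ k ≤ p.
Since 1 ≤ k ≤ p, k divides p!; set t = 1 + p!/k. Then xy^t z has p + (p!/k)·k = p + p! copies of a. Now the a-count equals the b-count, so i ≠ j fails. So xy^t z = a^{p+p!} b^{p+p!} ∉ L.
This is a contradiction; hence L is not regular.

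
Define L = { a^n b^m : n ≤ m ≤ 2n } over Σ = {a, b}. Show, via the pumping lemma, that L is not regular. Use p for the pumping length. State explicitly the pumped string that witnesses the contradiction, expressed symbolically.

a^{p+k} b^p

Suppose for contradiction that L is regular, and let p be the pumping length.
Take w = a^p b^p ∈ L (since p ≤ p ≤ 2p), with |w| = 2p ≥ p.
Write w = xyz as guaranteed by the lemma, with |xy| ≤ p and y is nonempty.
Since the first p symbols of w are all a's and |xy| ≤ p, y lies entirely in the leading a-block: y = a^k for some k with 1 ≤ k ≤ p.
Pump with i = 2: xy^2z = a^{p+k} b^p. Now n = p+k > p = m, so the condition n ≤ m fails. Thus xy^2z ∉ L.
This is a contradiction; hence L is not regular.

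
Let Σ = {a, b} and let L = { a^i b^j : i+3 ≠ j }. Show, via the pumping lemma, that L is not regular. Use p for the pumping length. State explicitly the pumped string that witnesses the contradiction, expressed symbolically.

Suppose for contradiction that L is regular, and let p be the pumping length.
Choose w = a^p b^{p+p!+3}. Since p ≠ (p+p!+3)-3 = p+p!, w ∈ L; and |w| ≥ p.
By the pumping lemma, w = xyz with |xy| ≤ p and |y| > 0.
The first p characters of w are a's, so xy (and hence y) consists only of a's. Write y = a^k, 1 ≤ k ≤ p.
Since 1 ≤ k ≤ p, k divides p!; set t = 1 + p!/k. Then xy^t z has p + (p!/k)·k = p + p! copies of a. Now the a-count is p+p! and (b-count)-3 = (p+p!+3)-3 = p+p!, so i+3 ≠ j fails. So xy^t z = a^{p+p!} b^{p+p!+3} ∉ L.
Contradiction. Therefore L is not regular.

a^{p+p!} b^{p+p!+3}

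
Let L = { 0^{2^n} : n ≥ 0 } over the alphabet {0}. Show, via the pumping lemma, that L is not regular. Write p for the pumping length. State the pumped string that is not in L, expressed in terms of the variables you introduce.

Suppose for contradiction that L is regular, and let p be the pumping length.
Take w = 0^{2^p} ∈ L with |w| = 2^p ≥ p.
The pumping lemma gives a decomposition w = xyz where |xy| ≤ p and y is nonempty.
Then y = 0^k for some k with 1 ≤ k ≤ p.
Pump with i = 2: xy^2z = 0^{2^p+k}. Since 1 ≤ k ≤ p < 2^p, we have 2^p < 2^p+k < 2^{p+1}, so 2^p+k is not a power of 2. So xy^2z ∉ L.
Contradiction. Therefore L is not regular.

0^{2^p+k}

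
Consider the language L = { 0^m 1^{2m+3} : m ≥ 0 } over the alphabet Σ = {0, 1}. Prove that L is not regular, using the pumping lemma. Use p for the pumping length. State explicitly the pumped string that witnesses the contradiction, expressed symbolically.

0^{p+k} 1^{2p+3}

Assume L is regular; let p be its pumping constant.
Choose w = 0^p 1^{2p+3}, which is in L with |w| = 3p+3 ≥ p.
Write w = xyz as guaranteed by the lemma, with |xy| ≤ p and |y| > 0.
Since the first p symbols of w are all 0's and |xy| ≤ p, y lies entirely in the leading 0-block: y = 0^k for some k with 1 ≤ k ≤ p.
Pump with i = 2: xy^2z = 0^{p+k} 1^{2p+3}. For this to lie in L we would need 2p+3 = 2(p+k)+3, which forces k = 0. But k ≥ 1, so xy^2z ∉ L.
Contradiction. Therefore L is not regular.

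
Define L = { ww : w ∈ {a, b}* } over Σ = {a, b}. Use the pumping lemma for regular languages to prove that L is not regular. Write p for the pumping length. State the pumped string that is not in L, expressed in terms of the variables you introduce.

Suppose for contradiction that L is regular, and let p be the pumping length.
Take w = a^p b^p a^p b^p = uu where u = a^pb^p; then w ∈ L and |w| = 4p ≥ p.
Write w = xyz as guaranteed by the lemma, with |xy| ≤ p and |y| ≥ 1.
The first p characters of w are a's, so xy (and hence y) consists only of a's. Write y = a^k, 1 ≤ k ≤ p.
Pump with i = 2: xy^2z = a^{p+k} b^p a^p b^p, of length 4p+k. Suppose this equals vv. The string starts with a and ends with b, so v does too; thus the boundary between the two copies of v is a b→a transition. There is exactly one such transition, at position 2p+k, so |v| = 2p+k and |vv| = 4p+2k ≠ 4p+k since k ≥ 1. So xy^2z ∉ L.
Contradiction. Therefore L is not regular.

a^{p+k} b^p a^p b^p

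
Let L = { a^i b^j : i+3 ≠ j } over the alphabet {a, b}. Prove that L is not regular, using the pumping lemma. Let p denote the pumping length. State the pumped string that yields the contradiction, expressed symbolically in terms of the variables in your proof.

Assume L is regular; let p be its pumping constant.
Choose w = a^p b^{p+p!+3}. Since p ≠ (p+p!+3)-3 = p+p!, w ∈ L; and |w| ≥ p.
Write w = xyz as guaranteed by the lemma, with |xy| ≤ p and |y| > 0.
Since the first p symbols of w are all a's and |xy| ≤ p, y lies entirely in the leading a-block: y = a^k for some k with 1 ≤ k ≤ p.
Since 1 ≤ k ≤ p, k divides p!; set t = 1 + p!/k. Then xy^t z has p + (p!/k)·k = p + p! copies of a. Now the a-count is p+p! and (b-count)-3 = (p+p!+3)-3 = p+p!, so i+3 ≠ j fails. So xy^t z = a^{p+p!} b^{p+p!+3} ∉ L.
Contradiction. Therefore L is not regular.

a^{p+p!} b^{p+p!+3}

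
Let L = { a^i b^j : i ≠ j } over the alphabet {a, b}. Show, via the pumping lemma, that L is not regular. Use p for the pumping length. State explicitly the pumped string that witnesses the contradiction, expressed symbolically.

Assume L is regular. Let p be the pumping length given by the pumping lemma.
Choose w = a^p b^{p+p!}. Since p ≠ p+p!, w ∈ L; and |w| ≥ p.
The pumping lemma gives a decomposition w = xyz where |xy| ≤ p and |y| > 0.
Because |xy| ≤ p and w begins with p copies of a, we have y = a^k with 1 ≤ k ≤ p.
Since 1 ≤ k ≤ p, k divides p!; set t = 1 + p!/k. Then xy^t z has p + (p!/k)·k = p + p! copies of a. Now the a-count equals the b-count, so i ≠ j fails. So xy^t z = a^{p+p!} b^{p+p!} ∉ L.
This contradicts the pumping lemma, so L is not regular.

a^{p+p!} b^{p+p!}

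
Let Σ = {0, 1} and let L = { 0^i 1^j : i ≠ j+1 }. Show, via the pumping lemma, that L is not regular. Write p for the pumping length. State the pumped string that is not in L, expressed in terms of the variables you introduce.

Suppose for contradiction that L is regular, and let p be the pumping length.
Choose w = 0^p 1^{p+p!-1}. Since p ≠ (p+p!-1)+1 = p+p!, w ∈ L; and |w| ≥ p.
The pumping lemma gives a decomposition w = xyz where |xy| ≤ p and y is nonempty.
Since the first p symbols of w are all 0's and |xy| ≤ p, y lies entirely in the leading 0-block: y = 0^k for some k with 1 ≤ k ≤ p.
Since 1 ≤ k ≤ p, k divides p!; set t = 1 + p!/k. Then xy^t z has p + (p!/k)·k = p + p! copies of 0. Now the 0-count is p+p! and (1-count)+1 = (p+p!-1)+1 = p+p!, so i ≠ j+1 fails. So xy^t z = 0^{p+p!} 1^{p+p!-1} ∉ L.
This contradicts the pumping lemma, so L is not regular.

0^{p+p!} 1^{p+p!-1}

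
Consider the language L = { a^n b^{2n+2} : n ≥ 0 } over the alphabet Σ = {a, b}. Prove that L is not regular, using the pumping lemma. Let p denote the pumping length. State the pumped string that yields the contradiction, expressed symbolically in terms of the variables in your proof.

a^{p+k} b^{2p+2}

Suppose for contradiction that L is regular, and let p be the pumping length.
Let w = a^p b^{2p+2} ∈ L; note |w| = 3p+2 ≥ p.
The pumping lemma gives a decomposition w = xyz where |xy| ≤ p and y is nonempty.
The first p characters of w are a's, so xy (and hence y) consists only of a's. Write y = a^k, 1 ≤ k ≤ p.
Pump with i = 2: xy^2z = a^{p+k} b^{2p+2}. For this to lie in L we would need 2p+2 = 2(p+k)+2, which forces k = 0. But k ≥ 1, so xy^2z ∉ L.
This is a contradiction; hence L is not regular.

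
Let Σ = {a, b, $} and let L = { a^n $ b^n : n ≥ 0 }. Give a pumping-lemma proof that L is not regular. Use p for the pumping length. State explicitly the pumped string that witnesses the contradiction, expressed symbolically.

a^{p+k} $ b^p

Suppose for contradiction that L is regular, and let p be the pumping length.
Take w = a^p $ b^p ∈ L with |w| = 2p+1 ≥ p.
The pumping lemma gives a decomposition w = xyz where |xy| ≤ p and |y| ≥ 1.
Since the first p symbols of w are all a's and |xy| ≤ p, y lies entirely in the leading a-block: y = a^k for some k with 1 ≤ k ≤ p.
Pump with i = 2: xy^2z = a^{p+k} $ b^p, which would require p+k = p. But k ≥ 1, so xy^2z ∉ L.
Contradiction. Therefore L is not regular.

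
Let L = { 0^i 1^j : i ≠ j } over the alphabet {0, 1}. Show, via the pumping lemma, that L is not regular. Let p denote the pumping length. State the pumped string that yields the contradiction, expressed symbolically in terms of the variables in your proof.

0^{p+p!} 1^{p+p!}

Toward a contradiction, assume L is regular with pumping length p.
Choose w = 0^p 1^{p+p!}. Since p ≠ p+p!, w ∈ L; and |w| ≥ p.
Write w = xyz as guaranteed by the lemma, with |xy| ≤ p and |y| > 0.
The first p characters of w are 0's, so xy (and hence y) consists only of 0's. Write y = 0^k, 1 ≤ k ≤ p.
Since 1 ≤ k ≤ p, k divides p!; set t = 1 + p!/k. Then xy^t z has p + (p!/k)·k = p + p! copies of 0. Now the 0-count equals the 1-count, so i ≠ j fails. So xy^t z = 0^{p+p!} 1^{p+p!} ∉ L.
This is a contradiction; hence L is not regular.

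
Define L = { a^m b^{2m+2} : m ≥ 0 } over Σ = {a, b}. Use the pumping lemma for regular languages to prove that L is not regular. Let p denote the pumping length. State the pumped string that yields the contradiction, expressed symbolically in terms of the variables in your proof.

a^{p+k} b^{2p+2}

Suppose for contradiction that L is regular, and let p be the pumping length.
Choose w = a^p b^{2p+2}, which is in L with |w| = 3p+2 ≥ p.
Write w = xyz as guaranteed by the lemma, with |xy| ≤ p and y is nonempty.
The first p characters of w are a's, so xy (and hence y) consists only of a's. Write y = a^k, 1 ≤ k ≤ p.
Pump with i = 2: xy^2z = a^{p+k} b^{2p+2}. For this to lie in L we would need 2p+2 = 2(p+k)+2, which forces k = 0. But k ≥ 1, so xy^2z ∉ L.
Contradiction. Therefore L is not regular.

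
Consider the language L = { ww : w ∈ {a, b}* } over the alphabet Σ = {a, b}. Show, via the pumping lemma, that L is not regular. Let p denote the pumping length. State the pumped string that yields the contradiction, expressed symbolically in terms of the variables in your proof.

a^{p+k} b^p a^p b^p

Assume L is regular. Let p be the pumping length given by the pumping lemma.
Take w = a^p b^p a^p b^p = uu where u = a^pb^p; then w ∈ L and |w| = 4p ≥ p.
Write w = xyz as guaranteed by the lemma, with |xy| ≤ p and |y| > 0.
Since the first p symbols of w are all a's and |xy| ≤ p, y lies entirely in the leading a-block: y = a^k for some k with 1 ≤ k ≤ p.
Pump with i = 2: xy^2z = a^{p+k} b^p a^p b^p, of length 4p+k. Suppose this equals vv. The string starts with a and ends with b, so v does too; thus the boundary between the two copies of v is a b→a transition. There is exactly one such transition, at position 2p+k, so |v| = 2p+k and |vv| = 4p+2k ≠ 4p+k since k ≥ 1. So xy^2z ∉ L.
This contradicts the pumping lemma, so L is not regular.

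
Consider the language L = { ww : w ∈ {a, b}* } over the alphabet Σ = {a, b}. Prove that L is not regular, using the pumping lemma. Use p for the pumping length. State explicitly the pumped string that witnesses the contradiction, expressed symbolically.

Assume L is regular; let p be its pumping constant.
Take w = a^p b^p a^p b^p = uu where u = a^pb^p; then w ∈ L and |w| = 4p ≥ p.
The pumping lemma gives a decomposition w = xyz where |xy| ≤ p and y is nonempty.
Since the first p symbols of w are all a's and |xy| ≤ p, y lies entirely in the leading a-block: y = a^k for some k with 1 ≤ k ≤ p.
Pump with i = 2: xy^2z = a^{p+k} b^p a^p b^p, of length 4p+k. Suppose this equals vv. The string starts with a and ends with b, so v does too; thus the boundary between the two copies of v is a b→a transition. There is exactly one such transition, at position 2p+k, so |v| = 2p+k and |vv| = 4p+2k ≠ 4p+k since k ≥ 1. So xy^2z ∉ L.
Contradiction. Therefore L is not regular.

a^{p+k} b^p a^p b^p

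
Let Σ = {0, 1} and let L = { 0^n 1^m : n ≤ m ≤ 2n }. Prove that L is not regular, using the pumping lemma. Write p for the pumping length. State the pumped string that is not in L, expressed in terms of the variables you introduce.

Assume L is regular; let p be its pumping constant.
Take w = 0^p 1^p ∈ L (since p ≤ p ≤ 2p), with |w| = 2p ≥ p.
By the pumping lemma, w = xyz with |xy| ≤ p and y is nonempty.
Since the first p symbols of w are all 0's and |xy| ≤ p, y lies entirely in the leading 0-block: y = 0^k for some k with 1 ≤ k ≤ p.
Pump with i = 2: xy^2z = 0^{p+k} 1^p. Now n = p+k > p = m, so the condition n ≤ m fails. Thus xy^2z ∉ L.
Contradiction. Therefore L is not regular.

0^{p+k} 1^p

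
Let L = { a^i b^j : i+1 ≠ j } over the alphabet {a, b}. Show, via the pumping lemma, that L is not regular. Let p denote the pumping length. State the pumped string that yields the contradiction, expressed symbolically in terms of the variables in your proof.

Suppose for contradiction that L is regular, and let p be the pumping length.
Choose w = a^p b^{p+p!+1}. Since p ≠ (p+p!+1)-1 = p+p!, w ∈ L; and |w| ≥ p.
By the pumping lemma, w = xyz with |xy| ≤ p and |y| ≥ 1.
Because |xy| ≤ p and w begins with p copies of a, we have y = a^k with 1 ≤ k ≤ p.
Since 1 ≤ k ≤ p, k divides p!; set t = 1 + p!/k. Then xy^t z has p + (p!/k)·k = p + p! copies of a. Now the a-count is p+p! and (b-count)-1 = (p+p!+1)-1 = p+p!, so i+1 ≠ j fails. So xy^t z = a^{p+p!} b^{p+p!+1} ∉ L.
This is a contradiction; hence L is not regular.

a^{p+p!} b^{p+p!+1}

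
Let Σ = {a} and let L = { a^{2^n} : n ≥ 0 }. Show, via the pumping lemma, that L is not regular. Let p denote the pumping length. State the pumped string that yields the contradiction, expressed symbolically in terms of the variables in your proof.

Suppose for contradiction that L is regular, and let p be the pumping length.
Take w = a^{2^p} ∈ L with |w| = 2^p ≥ p.
Write w = xyz as guaranteed by the lemma, with |xy| ≤ p and |y| > 0.
Then y = a^k for some k with 1 ≤ k ≤ p.
Pump with i = 2: xy^2z = a^{2^p+k}. Since 1 ≤ k ≤ p < 2^p, we have 2^p < 2^p+k < 2^{p+1}, so 2^p+k is not a power of 2. So xy^2z ∉ L.
This is a contradiction; hence L is not regular.

a^{2^p+k}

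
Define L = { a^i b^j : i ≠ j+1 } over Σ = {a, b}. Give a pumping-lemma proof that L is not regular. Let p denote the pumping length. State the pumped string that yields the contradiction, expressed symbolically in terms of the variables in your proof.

a^{p+p!} b^{p+p!-1}

Assume L is regular; let p be its pumping constant.
Choose w = a^p b^{p+p!-1}. Since p ≠ (p+p!-1)+1 = p+p!, w ∈ L; and |w| ≥ p.
By the pumping lemma, w = xyz with |xy| ≤ p and |y| ≥ 1.
Because |xy| ≤ p and w begins with p copies of a, we have y = a^k with 1 ≤ k ≤ p.
Since 1 ≤ k ≤ p, k divides p!; set t = 1 + p!/k. Then xy^t z has p + (p!/k)·k = p + p! copies of a. Now the a-count is p+p! and (b-count)+1 = (p+p!-1)+1 = p+p!, so i ≠ j+1 fails. So xy^t z = a^{p+p!} b^{p+p!-1} ∉ L.
This contradicts the pumping lemma, so L is not regular.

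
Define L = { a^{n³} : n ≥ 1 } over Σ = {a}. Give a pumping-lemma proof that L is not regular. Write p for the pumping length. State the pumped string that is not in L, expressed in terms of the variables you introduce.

Suppose for contradiction that L is regular, and let p be the pumping length.
Take w = a^{p³} ∈ L with |w| = p³ ≥ p.
By the pumping lemma, w = xyz with |xy| ≤ p and |y| > 0.
Then y = a^k for some k with 1 ≤ k ≤ p.
Pump with i = 2: xy^2z = a^{p³+k}. Since 1 ≤ k ≤ p, p³ < p³+k ≤ p³+p < p³+3p²+3p+1 = (p+1)³, so p³+k is not a perfect cube. So xy^2z ∉ L.
Contradiction. Therefore L is not regular.

a^{p³+k}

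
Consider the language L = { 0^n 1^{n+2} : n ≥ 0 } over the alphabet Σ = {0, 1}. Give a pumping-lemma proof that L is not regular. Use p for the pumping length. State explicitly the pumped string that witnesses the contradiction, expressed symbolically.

0^{p+k} 1^{p+2}

Assume L is regular. Let p be the pumping length given by the pumping lemma.
Take w = 0^p 1^{p+2}. Then w ∈ L and |w| = 2p+2 ≥ p.
By the pumping lemma, w = xyz with |xy| ≤ p and y is nonempty.
Since the first p symbols of w are all 0's and |xy| ≤ p, y lies entirely in the leading 0-block: y = 0^k for some k with 1 ≤ k ≤ p.
Pump with i = 2: xy^2z = 0^{p+k} 1^{p+2}. For this to lie in L we would need p+2 = (p+k)+2, which forces k = 0. But k ≥ 1, so xy^2z ∉ L.
This contradicts the pumping lemma, so L is not regular.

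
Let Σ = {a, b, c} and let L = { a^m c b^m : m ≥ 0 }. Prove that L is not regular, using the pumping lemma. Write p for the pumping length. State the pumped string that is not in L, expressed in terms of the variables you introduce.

a^{p+k} c b^p

Assume L is regular; let p be its pumping constant.
Take w = a^p c b^p ∈ L with |w| = 2p+1 ≥ p.
Write w = xyz as guaranteed by the lemma, with |xy| ≤ p and y is nonempty.
The first p characters of w are a's, so xy (and hence y) consists only of a's. Write y = a^k, 1 ≤ k ≤ p.
Pump with i = 2: xy^2z = a^{p+k} c b^p, which would require p+k = p. But k ≥ 1, so xy^2z ∉ L.
This is a contradiction; hence L is not regular.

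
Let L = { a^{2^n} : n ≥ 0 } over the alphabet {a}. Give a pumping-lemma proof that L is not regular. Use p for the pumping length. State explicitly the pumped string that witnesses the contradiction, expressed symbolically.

a^{2^p+k}

Toward a contradiction, assume L is regular with pumping length p.
Take w = a^{2^p} ∈ L with |w| = 2^p ≥ p.
The pumping lemma gives a decomposition w = xyz where |xy| ≤ p and |y| > 0.
Then y = a^k for some k with 1 ≤ k ≤ p.
Pump with i = 2: xy^2z = a^{2^p+k}. Since 1 ≤ k ≤ p < 2^p, we have 2^p < 2^p+k < 2^{p+1}, so 2^p+k is not a power of 2. So xy^2z ∉ L.
This is a contradiction; hence L is not regular.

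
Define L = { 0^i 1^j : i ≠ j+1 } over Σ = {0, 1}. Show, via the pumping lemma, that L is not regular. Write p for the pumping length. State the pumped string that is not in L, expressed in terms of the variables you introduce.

Assume L is regular. Let p be the pumping length given by the pumping lemma.
Choose w = 0^p 1^{p+p!-1}. Since p ≠ (p+p!-1)+1 = p+p!, w ∈ L; and |w| ≥ p.
By the pumping lemma, w = xyz with |xy| ≤ p and y is nonempty.
Since the first p symbols of w are all 0's and |xy| ≤ p, y lies entirely in the leading 0-block: y = 0^k for some k with 1 ≤ k ≤ p.
Since 1 ≤ k ≤ p, k divides p!; set t = 1 + p!/k. Then xy^t z has p + (p!/k)·k = p + p! copies of 0. Now the 0-count is p+p! and (1-count)+1 = (p+p!-1)+1 = p+p!, so i ≠ j+1 fails. So xy^t z = 0^{p+p!} 1^{p+p!-1} ∉ L.
This contradicts the pumping lemma, so L is not regular.

0^{p+p!} 1^{p+p!-1}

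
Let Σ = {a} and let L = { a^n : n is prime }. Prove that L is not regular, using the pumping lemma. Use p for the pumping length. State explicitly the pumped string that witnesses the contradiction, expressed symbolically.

Suppose for contradiction that L is regular, and let p be the pumping length.
Let q be a prime with q ≥ p+2 (infinitely many primes exist), and take w = a^q ∈ L with |w| = q ≥ p.
By the pumping lemma, w = xyz with |xy| ≤ p and |y| > 0.
Then y = a^k for some k with 1 ≤ k ≤ p.
Since 1 ≤ k ≤ p, |xz| = q-k. Pump with i = q+1: |xy^{q+1}z| = (q-k)+(q+1)k = q+qk = q(1+k), which is composite (both factors ≥ 2). So xy^{q+1}z = a^{q(1+k)} ∉ L.
This contradicts the pumping lemma, so L is not regular.

a^{q(1+k)}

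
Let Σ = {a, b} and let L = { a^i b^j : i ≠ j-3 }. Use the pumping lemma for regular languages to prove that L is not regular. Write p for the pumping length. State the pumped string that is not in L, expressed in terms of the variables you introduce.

Assume L is regular. Let p be the pumping length given by the pumping lemma.
Choose w = a^p b^{p+p!+3}. Since p ≠ (p+p!+3)-3 = p+p!, w ∈ L; and |w| ≥ p.
Write w = xyz as guaranteed by the lemma, with |xy| ≤ p and |y| > 0.
Because |xy| ≤ p and w begins with p copies of a, we have y = a^k with 1 ≤ k ≤ p.
Since 1 ≤ k ≤ p, k divides p!; set t = 1 + p!/k. Then xy^t z has p + (p!/k)·k = p + p! copies of a. Now the a-count is p+p! and (b-count)-3 = (p+p!+3)-3 = p+p!, so i ≠ j-3 fails. So xy^t z = a^{p+p!} b^{p+p!+3} ∉ L.
This contradicts the pumping lemma, so L is not regular.

a^{p+p!} b^{p+p!+3}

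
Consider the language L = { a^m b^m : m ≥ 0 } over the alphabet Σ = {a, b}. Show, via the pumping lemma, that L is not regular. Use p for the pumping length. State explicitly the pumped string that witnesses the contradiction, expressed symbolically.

Assume L is regular. Let p be the pumping length given by the pumping lemma.
Let w = a^p b^p ∈ L; note |w| = 2p ≥ p.
By the pumping lemma, w = xyz with |xy| ≤ p and y is nonempty.
Because |xy| ≤ p and w begins with p copies of a, we have y = a^k with 1 ≤ k ≤ p.
Pump with i = 2: xy^2z = a^{p+k} b^p. For this to lie in L we would need p = p+k, which forces k = 0. But k ≥ 1, so xy^2z ∉ L.
Contradiction. Therefore L is not regular.

a^{p+k} b^p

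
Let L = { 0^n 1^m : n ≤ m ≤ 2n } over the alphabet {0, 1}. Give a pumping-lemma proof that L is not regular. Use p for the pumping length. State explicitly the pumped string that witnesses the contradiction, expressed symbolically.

Toward a contradiction, assume L is regular with pumping length p.
Take w = 0^p 1^p ∈ L (since p ≤ p ≤ 2p), with |w| = 2p ≥ p.
By the pumping lemma, w = xyz with |xy| ≤ p and |y| ≥ 1.
Because |xy| ≤ p and w begins with p copies of 0, we have y = 0^k with 1 ≤ k ≤ p.
Pump with i = 2: xy^2z = 0^{p+k} 1^p. Now n = p+k > p = m, so the condition n ≤ m fails. Thus xy^2z ∉ L.
Contradiction. Therefore L is not regular.

0^{p+k} 1^p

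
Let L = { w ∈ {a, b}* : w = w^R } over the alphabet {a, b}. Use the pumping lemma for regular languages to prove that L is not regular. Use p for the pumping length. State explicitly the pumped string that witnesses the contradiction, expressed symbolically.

Assume L is regular. Let p be the pumping length given by the pumping lemma.
Take w = a^p b a^p, a palindrome of length 2p+1 ≥ p.
The pumping lemma gives a decomposition w = xyz where |xy| ≤ p and |y| > 0.
The first p characters of w are a's, so xy (and hence y) consists only of a's. Write y = a^k, 1 ≤ k ≤ p.
Pump with i = 2: xy^2z = a^{p+k} b a^p. Its reverse is a^p b a^{p+k}, which differs from xy^2z since k ≥ 1. So xy^2z is not a palindrome and xy^2z ∉ L.
Contradiction. Therefore L is not regular.

a^{p+k} b a^p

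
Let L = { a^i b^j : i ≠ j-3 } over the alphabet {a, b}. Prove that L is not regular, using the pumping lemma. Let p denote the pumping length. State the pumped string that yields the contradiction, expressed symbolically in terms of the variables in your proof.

a^{p+p!} b^{p+p!+3}

Suppose for contradiction that L is regular, and let p be the pumping length.
Choose w = a^p b^{p+p!+3}. Since p ≠ (p+p!+3)-3 = p+p!, w ∈ L; and |w| ≥ p.
By the pumping lemma, w = xyz with |xy| ≤ p and |y| > 0.
Because |xy| ≤ p and w begins with p copies of a, we have y = a^k with 1 ≤ k ≤ p.
Since 1 ≤ k ≤ p, k divides p!; set t = 1 + p!/k. Then xy^t z has p + (p!/k)·k = p + p! copies of a. Now the a-count is p+p! and (b-count)-3 = (p+p!+3)-3 = p+p!, so i ≠ j-3 fails. So xy^t z = a^{p+p!} b^{p+p!+3} ∉ L.
This contradicts the pumping lemma, so L is not regular.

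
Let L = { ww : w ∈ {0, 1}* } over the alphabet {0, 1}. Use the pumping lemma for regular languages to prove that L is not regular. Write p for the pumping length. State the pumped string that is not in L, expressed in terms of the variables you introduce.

0^{p+k} 1^p 0^p 1^p

Suppose for contradiction that L is regular, and let p be the pumping length.
Take w = 0^p 1^p 0^p 1^p = uu where u = 0^p1^p; then w ∈ L and |w| = 4p ≥ p.
Write w = xyz as guaranteed by the lemma, with |xy| ≤ p and |y| > 0.
Because |xy| ≤ p and w begins with p copies of 0, we have y = 0^k with 1 ≤ k ≤ p.
Pump with i = 2: xy^2z = 0^{p+k} 1^p 0^p 1^p, of length 4p+k. Suppose this equals vv. The string starts with 0 and ends with 1, so v does too; thus the boundary between the two copies of v is a 1→0 transition. There is exactly one such transition, at position 2p+k, so |v| = 2p+k and |vv| = 4p+2k ≠ 4p+k since k ≥ 1. So xy^2z ∉ L.
This contradicts the pumping lemma, so L is not regular.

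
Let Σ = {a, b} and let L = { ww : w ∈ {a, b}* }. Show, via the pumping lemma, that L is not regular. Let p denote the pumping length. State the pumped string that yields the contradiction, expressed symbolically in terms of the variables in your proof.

Assume L is regular. Let p be the pumping length given by the pumping lemma.
Take w = a^p b^p a^p b^p = uu where u = a^pb^p; then w ∈ L and |w| = 4p ≥ p.
Write w = xyz as guaranteed by the lemma, with |xy| ≤ p and |y| > 0.
The first p characters of w are a's, so xy (and hence y) consists only of a's. Write y = a^k, 1 ≤ k ≤ p.
Pump with i = 2: xy^2z = a^{p+k} b^p a^p b^p, of length 4p+k. Suppose this equals vv. The string starts with a and ends with b, so v does too; thus the boundary between the two copies of v is a b→a transition. There is exactly one such transition, at position 2p+k, so |v| = 2p+k and |vv| = 4p+2k ≠ 4p+k since k ≥ 1. So xy^2z ∉ L.
This contradicts the pumping lemma, so L is not regular.

a^{p+k} b^p a^p b^p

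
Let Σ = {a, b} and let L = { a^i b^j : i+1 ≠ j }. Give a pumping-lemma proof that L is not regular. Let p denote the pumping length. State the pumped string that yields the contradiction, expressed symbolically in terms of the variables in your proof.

Suppose for contradiction that L is regular, and let p be the pumping length.
Choose w = a^p b^{p+p!+1}. Since p ≠ (p+p!+1)-1 = p+p!, w ∈ L; and |w| ≥ p.
Write w = xyz as guaranteed by the lemma, with |xy| ≤ p and y is nonempty.
Because |xy| ≤ p and w begins with p copies of a, we have y = a^k with 1 ≤ k ≤ p.
Since 1 ≤ k ≤ p, k divides p!; set t = 1 + p!/k. Then xy^t z has p + (p!/k)·k = p + p! copies of a. Now the a-count is p+p! and (b-count)-1 = (p+p!+1)-1 = p+p!, so i+1 ≠ j fails. So xy^t z = a^{p+p!} b^{p+p!+1} ∉ L.
This is a contradiction; hence L is not regular.

a^{p+p!} b^{p+p!+1}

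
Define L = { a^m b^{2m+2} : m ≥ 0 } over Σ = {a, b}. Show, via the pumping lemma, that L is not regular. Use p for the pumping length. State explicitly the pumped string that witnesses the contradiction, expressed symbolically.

Suppose for contradiction that L is regular, and let p be the pumping length.
Let w = a^p b^{2p+2} ∈ L; note |w| = 3p+2 ≥ p.
Write w = xyz as guaranteed by the lemma, with |xy| ≤ p and y is nonempty.
Since the first p symbols of w are all a's and |xy| ≤ p, y lies entirely in the leading a-block: y = a^k for some k with 1 ≤ k ≤ p.
Pump with i = 2: xy^2z = a^{p+k} b^{2p+2}. For this to lie in L we would need 2p+2 = 2(p+k)+2, which forces k = 0. But k ≥ 1, so xy^2z ∉ L.
This contradicts the pumping lemma, so L is not regular.

a^{p+k} b^{2p+2}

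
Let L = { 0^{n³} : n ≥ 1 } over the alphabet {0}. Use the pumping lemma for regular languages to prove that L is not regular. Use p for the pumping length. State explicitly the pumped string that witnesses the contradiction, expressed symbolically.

0^{p³+k}

Toward a contradiction, assume L is regular with pumping length p.
Take w = 0^{p³} ∈ L with |w| = p³ ≥ p.
By the pumping lemma, w = xyz with |xy| ≤ p and y is nonempty.
Then y = 0^k for some k with 1 ≤ k ≤ p.
Pump with i = 2: xy^2z = 0^{p³+k}. Since 1 ≤ k ≤ p, p³ < p³+k ≤ p³+p < p³+3p²+3p+1 = (p+1)³, so p³+k is not a perfect cube. So xy^2z ∉ L.
Contradiction. Therefore L is not regular.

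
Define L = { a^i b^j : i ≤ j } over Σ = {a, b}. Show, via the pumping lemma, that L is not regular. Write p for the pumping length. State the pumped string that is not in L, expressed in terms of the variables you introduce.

a^{p+k} b^p

Suppose for contradiction that L is regular, and let p be the pumping length.
Choose w = a^p b^p ∈ L, with |w| = 2p ≥ p.
Write w = xyz as guaranteed by the lemma, with |xy| ≤ p and |y| > 0.
Because |xy| ≤ p and w begins with p copies of a, we have y = a^k with 1 ≤ k ≤ p.
Consider xy^2z = a^{p+k} b^p. Since k ≥ 1, the a-count p+k exceeds the b-count p, so i ≤ j fails; thus xy^2z ∉ L.
This contradicts the pumping lemma, so L is not regular.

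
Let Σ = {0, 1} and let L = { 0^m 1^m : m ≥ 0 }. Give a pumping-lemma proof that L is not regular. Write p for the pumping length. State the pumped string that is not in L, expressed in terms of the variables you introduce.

0^{p+k} 1^p

Toward a contradiction, assume L is regular with pumping length p.
Take w = 0^p 1^p. Then w ∈ L and |w| = 2p ≥ p.
Write w = xyz as guaranteed by the lemma, with |xy| ≤ p and |y| ≥ 1.
Since the first p symbols of w are all 0's and |xy| ≤ p, y lies entirely in the leading 0-block: y = 0^k for some k with 1 ≤ k ≤ p.
Pump with i = 2: xy^2z = 0^{p+k} 1^p. For this to lie in L we would need p = p+k, which forces k = 0. But k ≥ 1, so xy^2z ∉ L.
This is a contradiction; hence L is not regular.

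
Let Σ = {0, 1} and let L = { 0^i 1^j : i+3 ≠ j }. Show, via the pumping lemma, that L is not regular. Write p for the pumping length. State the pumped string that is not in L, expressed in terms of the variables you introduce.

0^{p+p!} 1^{p+p!+3}

Toward a contradiction, assume L is regular with pumping length p.
Choose w = 0^p 1^{p+p!+3}. Since p ≠ (p+p!+3)-3 = p+p!, w ∈ L; and |w| ≥ p.
Write w = xyz as guaranteed by the lemma, with |xy| ≤ p and |y| ≥ 1.
Because |xy| ≤ p and w begins with p copies of 0, we have y = 0^k with 1 ≤ k ≤ p.
Since 1 ≤ k ≤ p, k divides p!; set t = 1 + p!/k. Then xy^t z has p + (p!/k)·k = p + p! copies of 0. Now the 0-count is p+p! and (1-count)-3 = (p+p!+3)-3 = p+p!, so i+3 ≠ j fails. So xy^t z = 0^{p+p!} 1^{p+p!+3} ∉ L.
This is a contradiction; hence L is not regular.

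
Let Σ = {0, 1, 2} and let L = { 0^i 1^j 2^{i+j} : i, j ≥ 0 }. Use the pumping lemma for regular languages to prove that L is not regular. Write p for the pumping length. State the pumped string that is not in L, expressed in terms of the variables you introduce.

Assume L is regular; let p be its pumping constant.
Take w = 0^p 1^p 2^{2p} ∈ L (with i=j=p, i+j=2p), |w| = 4p ≥ p.
By the pumping lemma, w = xyz with |xy| ≤ p and |y| ≥ 1.
Because |xy| ≤ p and w begins with p copies of 0, we have y = 0^k with 1 ≤ k ≤ p.
Consider xy^2z = 0^{p+k} 1^p 2^{2p}. Now the 0- and 1-counts sum to 2p+k, but the 2-count is 2p ≠ 2p+k. So xy^2z ∉ L.
This is a contradiction; hence L is not regular.

0^{p+k} 1^p 2^{2p}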